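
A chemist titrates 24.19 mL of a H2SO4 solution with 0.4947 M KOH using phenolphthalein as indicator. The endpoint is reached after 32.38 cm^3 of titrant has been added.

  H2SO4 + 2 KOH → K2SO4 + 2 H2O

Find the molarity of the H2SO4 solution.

n(KOH) = 0.03238 L × 0.4947 mol/L = 0.01602 mol
From the 1:2 mole ratio, n(H2SO4) = 1/2 × 0.01602 = 8.009 × 10^-3 mol
[H2SO4] = 8.009 × 10^-3 mol / 0.02419 L = 0.3311 mol/L

0.3311 M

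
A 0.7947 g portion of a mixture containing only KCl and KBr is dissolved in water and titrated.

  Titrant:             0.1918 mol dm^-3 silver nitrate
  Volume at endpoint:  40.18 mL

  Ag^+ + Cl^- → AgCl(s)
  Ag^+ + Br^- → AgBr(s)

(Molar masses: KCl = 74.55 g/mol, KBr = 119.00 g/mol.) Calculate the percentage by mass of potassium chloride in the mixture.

n(AgNO3) = 0.04018 × 0.1918 = 7.707 × 10^-3 mol
Let x = n(KCl), y = n(KBr).
Titrant: 1x + 1y = 7.707 × 10^-3;  mass: 74.55x + 119.00y = 0.7947
Solving, x = 2.753 × 10^-3 mol, y = 4.953 × 10^-3 mol
mass of KCl = 2.753 × 10^-3 × 74.55 = 0.2052 g
% KCl = 0.2052 / 0.7947 × 100 = 25.83 %

25.83 %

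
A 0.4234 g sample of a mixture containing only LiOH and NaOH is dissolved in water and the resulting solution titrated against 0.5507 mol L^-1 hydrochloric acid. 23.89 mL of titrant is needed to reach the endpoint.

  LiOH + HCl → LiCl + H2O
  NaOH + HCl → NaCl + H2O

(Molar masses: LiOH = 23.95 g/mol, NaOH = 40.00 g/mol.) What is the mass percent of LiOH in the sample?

n(HCl) = 0.02389 × 0.5507 = 0.01316 mol
Let x = n(LiOH), y = n(NaOH).
Titrant: 1x + 1y = 0.01316;  mass: 23.95x + 40.00y = 0.4234
Solving, x = 6.408 × 10^-3 mol, y = 6.748 × 10^-3 mol
mass of LiOH = 6.408 × 10^-3 × 23.95 = 0.1535 g
% LiOH = 0.1535 / 0.4234 × 100 = 36.25 %

36.25 %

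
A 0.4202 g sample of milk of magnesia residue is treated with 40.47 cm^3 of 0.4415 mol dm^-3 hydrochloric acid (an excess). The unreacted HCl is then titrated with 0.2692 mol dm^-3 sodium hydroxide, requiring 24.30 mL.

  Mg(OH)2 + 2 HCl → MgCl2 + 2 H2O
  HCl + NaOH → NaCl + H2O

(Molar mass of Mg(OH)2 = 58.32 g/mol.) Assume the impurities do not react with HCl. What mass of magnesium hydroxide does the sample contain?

0.3303 g

n(HCl) added = 0.04047 × 0.4415 = 0.01787 mol
n(NaOH) used in back-titration = 0.02430 × 0.2692 = 6.542 × 10^-3 mol
n(HCl) left over = 6.542 × 10^-3 mol (1:1 ratio)
n(HCl) consumed by analyte = 0.01787 − 6.542 × 10^-3 = 0.01133 mol
From the 1:2 ratio, n(Mg(OH)2) = 1/2 × 0.01133 = 5.663 × 10^-3 mol
mass of Mg(OH)2 = 5.663 × 10^-3 × 58.32 = 0.3303 g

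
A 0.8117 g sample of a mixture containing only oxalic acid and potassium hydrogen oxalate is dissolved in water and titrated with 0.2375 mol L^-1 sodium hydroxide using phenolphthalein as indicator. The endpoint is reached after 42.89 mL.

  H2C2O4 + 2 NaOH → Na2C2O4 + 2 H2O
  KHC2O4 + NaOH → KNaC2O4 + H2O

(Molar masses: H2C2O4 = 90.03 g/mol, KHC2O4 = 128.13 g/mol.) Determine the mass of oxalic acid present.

0.2673 g

n(NaOH) = 0.04289 × 0.2375 = 0.01019 mol
Let x = n(H2C2O4), y = n(KHC2O4).
Titrant: 2x + 1y = 0.01019;  mass: 90.03x + 128.13y = 0.8117
Solving, x = 2.969 × 10^-3 mol, y = 4.249 × 10^-3 mol
mass of H2C2O4 = 2.969 × 10^-3 × 90.03 = 0.2673 g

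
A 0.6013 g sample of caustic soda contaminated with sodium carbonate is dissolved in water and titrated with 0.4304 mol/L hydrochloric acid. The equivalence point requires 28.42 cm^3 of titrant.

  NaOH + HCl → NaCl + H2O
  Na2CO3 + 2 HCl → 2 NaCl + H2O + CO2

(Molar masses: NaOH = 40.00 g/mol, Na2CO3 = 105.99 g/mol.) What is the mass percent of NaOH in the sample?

24.03 %

n(HCl) = 0.02842 × 0.4304 = 0.01223 mol
Let x = n(NaOH), y = n(Na2CO3).
Titrant: 1x + 2y = 0.01223;  mass: 40.00x + 105.99y = 0.6013
Solving, x = 3.612 × 10^-3 mol, y = 4.310 × 10^-3 mol
mass of NaOH = 3.612 × 10^-3 × 40.00 = 0.1445 g
% NaOH = 0.1445 / 0.6013 × 100 = 24.03 %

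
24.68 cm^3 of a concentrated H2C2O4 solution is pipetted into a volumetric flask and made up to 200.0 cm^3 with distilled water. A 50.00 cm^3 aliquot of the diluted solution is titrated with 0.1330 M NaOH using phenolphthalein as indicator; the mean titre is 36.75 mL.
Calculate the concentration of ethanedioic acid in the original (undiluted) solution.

0.3961 M

H2C2O4 + 2 NaOH → Na2C2O4 + 2 H2O
n(NaOH) = 0.03675 × 0.1330 = 4.888 × 10^-3 mol
From the 1:2 ratio, n(H2C2O4) in the aliquot = 1/2 × 4.888 × 10^-3 = 2.444 × 10^-3 mol
[H2C2O4]_dilute = 2.444 × 10^-3 / 0.05000 = 0.04888 mol/L
Dilution factor = 200.0 / 24.68 = 8.104
[H2C2O4]_stock = 0.04888 × 8.104 = 0.3961 mol/L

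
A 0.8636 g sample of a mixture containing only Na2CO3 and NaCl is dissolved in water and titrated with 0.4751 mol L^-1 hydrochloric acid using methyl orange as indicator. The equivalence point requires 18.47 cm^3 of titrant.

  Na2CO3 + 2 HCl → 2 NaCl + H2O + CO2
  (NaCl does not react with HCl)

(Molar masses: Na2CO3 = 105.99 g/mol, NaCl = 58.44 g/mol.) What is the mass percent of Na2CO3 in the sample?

n(HCl) = 0.01847 × 0.4751 = 8.775 × 10^-3 mol
Let x = n(Na2CO3), y = n(NaCl).
Titrant: 2x = 8.775 × 10^-3;  mass: 105.99x + 58.44y = 0.8636
Solving, x = 4.388 × 10^-3 mol, y = 6.820 × 10^-3 mol
mass of Na2CO3 = 4.388 × 10^-3 × 105.99 = 0.4650 g
% Na2CO3 = 0.4650 / 0.8636 × 100 = 53.85 %

53.85 %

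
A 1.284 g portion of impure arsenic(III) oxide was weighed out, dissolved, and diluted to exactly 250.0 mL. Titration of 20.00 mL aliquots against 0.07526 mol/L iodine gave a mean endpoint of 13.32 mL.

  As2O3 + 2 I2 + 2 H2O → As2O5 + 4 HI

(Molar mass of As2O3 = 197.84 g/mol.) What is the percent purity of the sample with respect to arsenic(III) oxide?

96.54 %

n(I2) per titration = 0.01332 × 0.07526 = 1.002 × 10^-3 mol
From the 1:2 ratio, n(As2O3) in each aliquot = 1/2 × 1.002 × 10^-3 = 5.012 × 10^-4 mol
n(As2O3) in the whole flask = 5.012 × 10^-4 × 250.0/20.00 = 6.265 × 10^-3 mol
mass of As2O3 = 6.265 × 10^-3 × 197.84 = 1.240 g
% As2O3 = 1.240 / 1.284 × 100 = 96.54 %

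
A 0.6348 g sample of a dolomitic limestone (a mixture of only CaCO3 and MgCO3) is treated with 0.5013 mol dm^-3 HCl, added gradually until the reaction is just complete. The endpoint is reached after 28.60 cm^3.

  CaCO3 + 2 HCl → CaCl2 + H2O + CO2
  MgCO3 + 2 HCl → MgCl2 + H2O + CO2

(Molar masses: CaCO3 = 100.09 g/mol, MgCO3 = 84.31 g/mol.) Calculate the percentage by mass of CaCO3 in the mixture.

30.39 %

n(HCl) = 0.02860 × 0.5013 = 0.01434 mol
Let x = n(CaCO3), y = n(MgCO3).
Titrant: 2x + 2y = 0.01434;  mass: 100.09x + 84.31y = 0.6348
Solving, x = 1.928 × 10^-3 mol, y = 5.241 × 10^-3 mol
mass of CaCO3 = 1.928 × 10^-3 × 100.09 = 0.1929 g
% CaCO3 = 0.1929 / 0.6348 × 100 = 30.39 %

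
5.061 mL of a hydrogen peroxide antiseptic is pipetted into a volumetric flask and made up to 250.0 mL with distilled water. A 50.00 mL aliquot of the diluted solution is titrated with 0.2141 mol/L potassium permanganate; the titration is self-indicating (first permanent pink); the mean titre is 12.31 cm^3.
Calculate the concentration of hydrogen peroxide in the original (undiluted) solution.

2 MnO4^- + 5 H2O2 + 6 H^+ → 2 Mn^2+ + 5 O2 + 8 H2O
n(KMnO4) = 0.01231 × 0.2141 = 2.636 × 10^-3 mol
From the 5:2 ratio, n(H2O2) in the aliquot = 5/2 × 2.636 × 10^-3 = 6.589 × 10^-3 mol
[H2O2]_dilute = 6.589 × 10^-3 / 0.05000 = 0.1318 mol/L
Dilution factor = 250.0 / 5.061 = 49.40
[H2O2]_stock = 0.1318 × 49.40 = 6.510 mol/L

6.510 mol/L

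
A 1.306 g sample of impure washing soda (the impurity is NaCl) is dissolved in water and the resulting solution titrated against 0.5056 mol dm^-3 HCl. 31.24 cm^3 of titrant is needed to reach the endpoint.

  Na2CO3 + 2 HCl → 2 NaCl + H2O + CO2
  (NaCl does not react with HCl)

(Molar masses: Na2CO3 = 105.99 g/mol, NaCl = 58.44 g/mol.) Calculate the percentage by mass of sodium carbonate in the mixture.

64.09 %

n(HCl) = 0.03124 × 0.5056 = 0.01579 mol
Let x = n(Na2CO3), y = n(NaCl).
Titrant: 2x = 0.01579;  mass: 105.99x + 58.44y = 1.306
Solving, x = 7.897 × 10^-3 mol, y = 8.024 × 10^-3 mol
mass of Na2CO3 = 7.897 × 10^-3 × 105.99 = 0.8371 g
% Na2CO3 = 0.8371 / 1.306 × 100 = 64.09 %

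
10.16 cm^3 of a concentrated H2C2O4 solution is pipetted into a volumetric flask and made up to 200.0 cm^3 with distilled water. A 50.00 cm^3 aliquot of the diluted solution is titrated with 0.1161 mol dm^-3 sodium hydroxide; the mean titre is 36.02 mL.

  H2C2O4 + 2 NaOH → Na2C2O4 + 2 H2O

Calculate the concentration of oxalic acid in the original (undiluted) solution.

0.8232 mol/L

n(NaOH) = 0.03602 × 0.1161 = 4.182 × 10^-3 mol
From the 1:2 ratio, n(H2C2O4) in the aliquot = 1/2 × 4.182 × 10^-3 = 2.091 × 10^-3 mol
[H2C2O4]_dilute = 2.091 × 10^-3 / 0.05000 = 0.04182 mol/L
Dilution factor = 200.0 / 10.16 = 19.69
[H2C2O4]_stock = 0.04182 × 19.69 = 0.8232 mol/L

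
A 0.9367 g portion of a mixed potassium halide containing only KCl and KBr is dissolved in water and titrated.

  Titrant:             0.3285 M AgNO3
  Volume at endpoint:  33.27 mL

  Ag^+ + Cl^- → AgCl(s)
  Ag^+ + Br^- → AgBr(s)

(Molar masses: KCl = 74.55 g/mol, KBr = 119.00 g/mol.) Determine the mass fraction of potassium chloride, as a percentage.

n(AgNO3) = 0.03327 × 0.3285 = 0.01093 mol
Let x = n(KCl), y = n(KBr).
Titrant: 1x + 1y = 0.01093;  mass: 74.55x + 119.00y = 0.9367
Solving, x = 8.186 × 10^-3 mol, y = 2.743 × 10^-3 mol
mass of KCl = 8.186 × 10^-3 × 74.55 = 0.6103 g
% KCl = 0.6103 / 0.9367 × 100 = 65.15 %

65.15 %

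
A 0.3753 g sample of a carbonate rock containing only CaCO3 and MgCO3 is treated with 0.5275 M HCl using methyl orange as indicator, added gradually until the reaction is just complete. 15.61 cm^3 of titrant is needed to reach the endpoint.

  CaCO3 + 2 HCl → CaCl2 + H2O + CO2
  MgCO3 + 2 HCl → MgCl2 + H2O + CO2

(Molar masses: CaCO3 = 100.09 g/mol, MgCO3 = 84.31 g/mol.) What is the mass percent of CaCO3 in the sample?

n(HCl) = 0.01561 × 0.5275 = 8.234 × 10^-3 mol
Let x = n(CaCO3), y = n(MgCO3).
Titrant: 2x + 2y = 8.234 × 10^-3;  mass: 100.09x + 84.31y = 0.3753
Solving, x = 1.786 × 10^-3 mol, y = 2.331 × 10^-3 mol
mass of CaCO3 = 1.786 × 10^-3 × 100.09 = 0.1788 g
% CaCO3 = 0.1788 / 0.3753 × 100 = 47.63 %

47.63 %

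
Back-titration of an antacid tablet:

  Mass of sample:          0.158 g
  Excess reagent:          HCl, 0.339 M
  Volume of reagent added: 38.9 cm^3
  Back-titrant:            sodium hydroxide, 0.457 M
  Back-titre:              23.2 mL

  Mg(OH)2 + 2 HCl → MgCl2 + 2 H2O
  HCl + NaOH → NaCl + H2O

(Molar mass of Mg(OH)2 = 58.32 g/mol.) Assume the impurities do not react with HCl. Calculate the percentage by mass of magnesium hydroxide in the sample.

n(HCl) added = 0.0389 × 0.339 = 0.0132 mol
n(NaOH) used in back-titration = 0.0232 × 0.457 = 0.0106 mol
n(HCl) left over = 0.0106 mol (1:1 ratio)
n(HCl) consumed by analyte = 0.0132 − 0.0106 = 2.58 × 10^-3 mol
From the 1:2 ratio, n(Mg(OH)2) = 1/2 × 2.58 × 10^-3 = 1.29 × 10^-3 mol
mass of Mg(OH)2 = 1.29 × 10^-3 × 58.32 = 0.0754 g
% Mg(OH)2 = 0.0754 / 0.158 × 100 = 47.7 %

47.7 %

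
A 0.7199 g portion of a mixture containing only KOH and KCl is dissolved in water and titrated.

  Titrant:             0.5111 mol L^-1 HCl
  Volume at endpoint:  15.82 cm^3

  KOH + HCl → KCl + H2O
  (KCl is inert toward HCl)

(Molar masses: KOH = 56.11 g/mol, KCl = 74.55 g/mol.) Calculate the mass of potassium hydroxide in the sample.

n(HCl) = 0.01582 × 0.5111 = 8.086 × 10^-3 mol
Let x = n(KOH), y = n(KCl).
Titrant: 1x = 8.086 × 10^-3;  mass: 56.11x + 74.55y = 0.7199
Solving, x = 8.086 × 10^-3 mol, y = 3.571 × 10^-3 mol
mass of KOH = 8.086 × 10^-3 × 56.11 = 0.4537 g

0.4537 g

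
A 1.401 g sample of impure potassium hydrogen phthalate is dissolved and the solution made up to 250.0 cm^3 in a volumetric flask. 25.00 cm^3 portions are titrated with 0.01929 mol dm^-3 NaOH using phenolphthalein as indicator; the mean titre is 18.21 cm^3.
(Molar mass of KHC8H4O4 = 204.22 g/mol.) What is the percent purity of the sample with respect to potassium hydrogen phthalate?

51.20 %

KHC8H4O4 + NaOH → KNaC8H4O4 + H2O
n(NaOH) per titration = 0.01821 × 0.01929 = 3.513 × 10^-4 mol
n(KHC8H4O4) in each aliquot = 3.513 × 10^-4 mol (1:1 ratio)
n(KHC8H4O4) in the whole flask = 3.513 × 10^-4 × 250.0/25.00 = 3.513 × 10^-3 mol
mass of KHC8H4O4 = 3.513 × 10^-3 × 204.22 = 0.7174 g
% KHC8H4O4 = 0.7174 / 1.401 × 100 = 51.20 %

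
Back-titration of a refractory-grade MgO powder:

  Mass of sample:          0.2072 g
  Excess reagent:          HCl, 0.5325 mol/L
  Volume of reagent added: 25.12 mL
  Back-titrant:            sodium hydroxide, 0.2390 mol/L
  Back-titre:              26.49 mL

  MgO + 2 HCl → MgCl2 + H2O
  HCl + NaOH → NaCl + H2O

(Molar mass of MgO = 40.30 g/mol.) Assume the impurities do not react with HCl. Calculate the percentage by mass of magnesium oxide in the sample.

n(HCl) added = 0.02512 × 0.5325 = 0.01338 mol
n(NaOH) used in back-titration = 0.02649 × 0.2390 = 6.331 × 10^-3 mol
n(HCl) left over = 6.331 × 10^-3 mol (1:1 ratio)
n(HCl) consumed by analyte = 0.01338 − 6.331 × 10^-3 = 7.045 × 10^-3 mol
From the 1:2 ratio, n(MgO) = 1/2 × 7.045 × 10^-3 = 3.523 × 10^-3 mol
mass of MgO = 3.523 × 10^-3 × 40.30 = 0.1420 g
% MgO = 0.1420 / 0.2072 × 100 = 68.51 %

68.51 %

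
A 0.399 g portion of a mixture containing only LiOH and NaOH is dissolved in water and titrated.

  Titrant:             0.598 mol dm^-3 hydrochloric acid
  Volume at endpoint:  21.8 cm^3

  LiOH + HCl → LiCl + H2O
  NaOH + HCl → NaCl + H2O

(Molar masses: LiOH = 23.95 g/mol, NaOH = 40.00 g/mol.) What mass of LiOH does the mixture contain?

n(HCl) = 0.0218 × 0.598 = 0.0130 mol
Let x = n(LiOH), y = n(NaOH).
Titrant: 1x + 1y = 0.0130;  mass: 23.95x + 40.00y = 0.399
Solving, x = 7.63 × 10^-3 mol, y = 5.41 × 10^-3 mol
mass of LiOH = 7.63 × 10^-3 × 23.95 = 0.183 g

0.183 g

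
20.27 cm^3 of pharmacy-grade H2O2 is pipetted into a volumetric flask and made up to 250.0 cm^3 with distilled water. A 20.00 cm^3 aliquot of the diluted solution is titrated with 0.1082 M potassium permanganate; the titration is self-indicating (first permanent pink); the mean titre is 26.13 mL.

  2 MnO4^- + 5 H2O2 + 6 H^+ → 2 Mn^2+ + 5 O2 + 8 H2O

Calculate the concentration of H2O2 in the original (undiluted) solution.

n(KMnO4) = 0.02613 × 0.1082 = 2.827 × 10^-3 mol
From the 5:2 ratio, n(H2O2) in the aliquot = 5/2 × 2.827 × 10^-3 = 7.068 × 10^-3 mol
[H2O2]_dilute = 7.068 × 10^-3 / 0.02000 = 0.3534 mol/L
Dilution factor = 250.0 / 20.27 = 12.33
[H2O2]_stock = 0.3534 × 12.33 = 4.359 mol/L

4.359 M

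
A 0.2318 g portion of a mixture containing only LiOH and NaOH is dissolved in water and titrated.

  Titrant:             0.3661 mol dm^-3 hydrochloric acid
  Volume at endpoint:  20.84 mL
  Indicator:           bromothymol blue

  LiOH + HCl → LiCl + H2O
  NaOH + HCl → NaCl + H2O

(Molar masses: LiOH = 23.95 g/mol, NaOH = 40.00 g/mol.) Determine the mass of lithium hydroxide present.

0.1095 g

n(HCl) = 0.02084 × 0.3661 = 7.630 × 10^-3 mol
Let x = n(LiOH), y = n(NaOH).
Titrant: 1x + 1y = 7.630 × 10^-3;  mass: 23.95x + 40.00y = 0.2318
Solving, x = 4.572 × 10^-3 mol, y = 3.058 × 10^-3 mol
mass of LiOH = 4.572 × 10^-3 × 23.95 = 0.1095 g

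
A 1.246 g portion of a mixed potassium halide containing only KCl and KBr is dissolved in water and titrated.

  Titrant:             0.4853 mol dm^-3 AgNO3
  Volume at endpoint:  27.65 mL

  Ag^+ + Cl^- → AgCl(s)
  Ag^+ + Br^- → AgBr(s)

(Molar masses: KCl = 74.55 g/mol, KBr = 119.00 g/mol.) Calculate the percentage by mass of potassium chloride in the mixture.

47.22 %

n(AgNO3) = 0.02765 × 0.4853 = 0.01342 mol
Let x = n(KCl), y = n(KBr).
Titrant: 1x + 1y = 0.01342;  mass: 74.55x + 119.00y = 1.246
Solving, x = 7.892 × 10^-3 mol, y = 5.526 × 10^-3 mol
mass of KCl = 7.892 × 10^-3 × 74.55 = 0.5884 g
% KCl = 0.5884 / 1.246 × 100 = 47.22 %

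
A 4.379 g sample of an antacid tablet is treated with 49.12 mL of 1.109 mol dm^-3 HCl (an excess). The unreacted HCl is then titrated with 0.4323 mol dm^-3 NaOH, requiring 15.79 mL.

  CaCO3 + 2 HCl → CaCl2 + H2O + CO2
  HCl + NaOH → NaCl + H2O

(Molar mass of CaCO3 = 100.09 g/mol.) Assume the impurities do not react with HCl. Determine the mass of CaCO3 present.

2.385 g

n(HCl) added = 0.04912 × 1.109 = 0.05447 mol
n(NaOH) used in back-titration = 0.01579 × 0.4323 = 6.826 × 10^-3 mol
n(HCl) left over = 6.826 × 10^-3 mol (1:1 ratio)
n(HCl) consumed by analyte = 0.05447 − 6.826 × 10^-3 = 0.04765 mol
From the 1:2 ratio, n(CaCO3) = 1/2 × 0.04765 = 0.02382 mol
mass of CaCO3 = 0.02382 × 100.09 = 2.385 g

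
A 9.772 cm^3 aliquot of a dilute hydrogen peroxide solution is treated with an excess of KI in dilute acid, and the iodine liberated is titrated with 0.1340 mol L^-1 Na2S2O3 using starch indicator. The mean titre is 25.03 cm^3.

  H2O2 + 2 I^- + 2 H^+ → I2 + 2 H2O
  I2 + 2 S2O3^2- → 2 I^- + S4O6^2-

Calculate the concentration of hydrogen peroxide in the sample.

n(S2O3^2-) = 0.02503 × 0.1340 = 3.354 × 10^-3 mol
n(I2) = n(S2O3^2-)/2 = 1.677 × 10^-3 mol
n(H2O2) in the aliquot = 1.677 × 10^-3 mol (1:1 ratio)
[H2O2] = 1.677 × 10^-3 / 0.009772 = 0.1716 mol/L

0.1716 mol/L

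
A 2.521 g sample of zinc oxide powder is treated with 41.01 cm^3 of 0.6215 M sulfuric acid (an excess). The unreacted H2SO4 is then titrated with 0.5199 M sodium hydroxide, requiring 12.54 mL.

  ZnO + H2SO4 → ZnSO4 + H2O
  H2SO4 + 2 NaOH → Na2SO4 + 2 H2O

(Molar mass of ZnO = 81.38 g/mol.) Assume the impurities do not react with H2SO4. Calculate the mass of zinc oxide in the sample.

n(H2SO4) added = 0.04101 × 0.6215 = 0.02549 mol
n(NaOH) used in back-titration = 0.01254 × 0.5199 = 6.520 × 10^-3 mol
From the 1:2 ratio, n(H2SO4) left over = 1/2 × 6.520 × 10^-3 = 3.260 × 10^-3 mol
n(H2SO4) consumed by analyte = 0.02549 − 3.260 × 10^-3 = 0.02223 mol
n(ZnO) = 0.02223 mol (1:1 ratio)
mass of ZnO = 0.02223 × 81.38 = 1.809 g

1.809 g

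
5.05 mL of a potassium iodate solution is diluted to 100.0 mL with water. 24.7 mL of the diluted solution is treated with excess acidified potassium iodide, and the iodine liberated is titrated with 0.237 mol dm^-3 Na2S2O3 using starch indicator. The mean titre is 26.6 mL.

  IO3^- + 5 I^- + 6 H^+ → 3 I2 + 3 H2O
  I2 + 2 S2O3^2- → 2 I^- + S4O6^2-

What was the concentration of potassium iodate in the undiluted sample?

0.842 mol/L

n(S2O3^2-) = 0.0266 × 0.237 = 6.30 × 10^-3 mol
n(I2) = n(S2O3^2-)/2 = 3.15 × 10^-3 mol
From the 1:3 ratio, n(IO3^-) in the aliquot = 1/3 × 3.15 × 10^-3 = 1.05 × 10^-3 mol
[IO3^-]_dilute = 1.05 × 10^-3 / 0.0247 = 0.0425 mol/L
[IO3^-]_original = 0.0425 × 100.0/5.05 = 0.842 mol/L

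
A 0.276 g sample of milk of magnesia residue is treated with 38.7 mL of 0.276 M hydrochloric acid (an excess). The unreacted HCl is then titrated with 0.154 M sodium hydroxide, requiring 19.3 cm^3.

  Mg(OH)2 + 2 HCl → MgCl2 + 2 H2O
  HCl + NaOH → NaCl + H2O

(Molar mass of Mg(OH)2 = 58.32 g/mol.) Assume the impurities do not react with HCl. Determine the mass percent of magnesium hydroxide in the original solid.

n(HCl) added = 0.0387 × 0.276 = 0.0107 mol
n(NaOH) used in back-titration = 0.0193 × 0.154 = 2.97 × 10^-3 mol
n(HCl) left over = 2.97 × 10^-3 mol (1:1 ratio)
n(HCl) consumed by analyte = 0.0107 − 2.97 × 10^-3 = 7.71 × 10^-3 mol
From the 1:2 ratio, n(Mg(OH)2) = 1/2 × 7.71 × 10^-3 = 3.85 × 10^-3 mol
mass of Mg(OH)2 = 3.85 × 10^-3 × 58.32 = 0.225 g
% Mg(OH)2 = 0.225 / 0.276 × 100 = 81.4 %

81.4 %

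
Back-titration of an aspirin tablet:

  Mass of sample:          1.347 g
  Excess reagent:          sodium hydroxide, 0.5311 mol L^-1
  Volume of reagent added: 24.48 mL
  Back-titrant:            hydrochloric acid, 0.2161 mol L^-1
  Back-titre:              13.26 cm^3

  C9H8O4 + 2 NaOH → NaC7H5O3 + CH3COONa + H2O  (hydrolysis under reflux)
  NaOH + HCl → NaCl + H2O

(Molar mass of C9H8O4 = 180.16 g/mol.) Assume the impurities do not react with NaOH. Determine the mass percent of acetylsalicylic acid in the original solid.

n(NaOH) added = 0.02448 × 0.5311 = 0.01300 mol
n(HCl) used in back-titration = 0.01326 × 0.2161 = 2.865 × 10^-3 mol
n(NaOH) left over = 2.865 × 10^-3 mol (1:1 ratio)
n(NaOH) consumed by analyte = 0.01300 − 2.865 × 10^-3 = 0.01014 mol
From the 1:2 ratio, n(C9H8O4) = 1/2 × 0.01014 = 5.068 × 10^-3 mol
mass of C9H8O4 = 5.068 × 10^-3 × 180.16 = 0.9130 g
% C9H8O4 = 0.9130 / 1.347 × 100 = 67.78 %

67.78 %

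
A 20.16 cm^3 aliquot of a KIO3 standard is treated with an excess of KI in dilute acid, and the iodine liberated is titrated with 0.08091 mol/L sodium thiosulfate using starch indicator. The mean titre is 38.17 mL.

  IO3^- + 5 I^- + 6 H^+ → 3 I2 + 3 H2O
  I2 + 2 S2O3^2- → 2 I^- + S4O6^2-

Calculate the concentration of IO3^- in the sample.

n(S2O3^2-) = 0.03817 × 0.08091 = 3.088 × 10^-3 mol
n(I2) = n(S2O3^2-)/2 = 1.544 × 10^-3 mol
From the 1:3 ratio, n(IO3^-) in the aliquot = 1/3 × 1.544 × 10^-3 = 5.147 × 10^-4 mol
[IO3^-] = 5.147 × 10^-4 / 0.02016 = 0.02553 mol/L

0.02553 mol/L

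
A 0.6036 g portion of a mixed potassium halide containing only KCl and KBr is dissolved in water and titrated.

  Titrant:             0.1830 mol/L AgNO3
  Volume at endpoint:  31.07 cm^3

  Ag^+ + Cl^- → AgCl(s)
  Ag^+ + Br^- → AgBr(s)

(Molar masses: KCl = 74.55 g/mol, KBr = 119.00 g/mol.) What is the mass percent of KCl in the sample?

20.29 %

n(AgNO3) = 0.03107 × 0.1830 = 5.686 × 10^-3 mol
Let x = n(KCl), y = n(KBr).
Titrant: 1x + 1y = 5.686 × 10^-3;  mass: 74.55x + 119.00y = 0.6036
Solving, x = 1.643 × 10^-3 mol, y = 4.043 × 10^-3 mol
mass of KCl = 1.643 × 10^-3 × 74.55 = 0.1225 g
% KCl = 0.1225 / 0.6036 × 100 = 20.29 %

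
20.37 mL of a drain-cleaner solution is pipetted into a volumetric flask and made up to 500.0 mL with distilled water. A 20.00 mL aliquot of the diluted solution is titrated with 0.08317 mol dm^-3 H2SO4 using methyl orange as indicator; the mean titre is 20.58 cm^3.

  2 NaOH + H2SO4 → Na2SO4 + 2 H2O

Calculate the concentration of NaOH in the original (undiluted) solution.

n(H2SO4) = 0.02058 × 0.08317 = 1.712 × 10^-3 mol
From the 2:1 ratio, n(NaOH) in the aliquot = 2/1 × 1.712 × 10^-3 = 3.423 × 10^-3 mol
[NaOH]_dilute = 3.423 × 10^-3 / 0.02000 = 0.1712 mol/L
Dilution factor = 500.0 / 20.37 = 24.55
[NaOH]_stock = 0.1712 × 24.55 = 4.201 mol/L

4.201 mol/L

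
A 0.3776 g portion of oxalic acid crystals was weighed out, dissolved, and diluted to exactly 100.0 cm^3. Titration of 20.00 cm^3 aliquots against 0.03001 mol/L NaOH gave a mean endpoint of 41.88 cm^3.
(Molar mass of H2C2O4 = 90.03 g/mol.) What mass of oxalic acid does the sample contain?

0.2829 g

H2C2O4 + 2 NaOH → Na2C2O4 + 2 H2O
n(NaOH) per titration = 0.04188 × 0.03001 = 1.257 × 10^-3 mol
From the 1:2 ratio, n(H2C2O4) in each aliquot = 1/2 × 1.257 × 10^-3 = 6.284 × 10^-4 mol
n(H2C2O4) in the whole flask = 6.284 × 10^-4 × 100.0/20.00 = 3.142 × 10^-3 mol
mass of H2C2O4 = 3.142 × 10^-3 × 90.03 = 0.2829 g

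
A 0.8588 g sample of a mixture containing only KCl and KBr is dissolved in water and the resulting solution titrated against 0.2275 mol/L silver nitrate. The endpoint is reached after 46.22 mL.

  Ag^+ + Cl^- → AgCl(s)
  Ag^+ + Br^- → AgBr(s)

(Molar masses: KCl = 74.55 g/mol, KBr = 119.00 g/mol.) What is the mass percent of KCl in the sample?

n(AgNO3) = 0.04622 × 0.2275 = 0.01052 mol
Let x = n(KCl), y = n(KBr).
Titrant: 1x + 1y = 0.01052;  mass: 74.55x + 119.00y = 0.8588
Solving, x = 8.830 × 10^-3 mol, y = 1.685 × 10^-3 mol
mass of KCl = 8.830 × 10^-3 × 74.55 = 0.6583 g
% KCl = 0.6583 / 0.8588 × 100 = 76.65 %

76.65 %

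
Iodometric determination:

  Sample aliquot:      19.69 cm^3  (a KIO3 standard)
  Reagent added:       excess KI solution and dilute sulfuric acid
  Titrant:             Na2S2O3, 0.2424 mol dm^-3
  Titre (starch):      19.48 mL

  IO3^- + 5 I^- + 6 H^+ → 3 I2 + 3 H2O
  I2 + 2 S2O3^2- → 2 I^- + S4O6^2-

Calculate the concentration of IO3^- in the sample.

0.03997 mol/L

n(S2O3^2-) = 0.01948 × 0.2424 = 4.722 × 10^-3 mol
n(I2) = n(S2O3^2-)/2 = 2.361 × 10^-3 mol
From the 1:3 ratio, n(IO3^-) in the aliquot = 1/3 × 2.361 × 10^-3 = 7.870 × 10^-4 mol
[IO3^-] = 7.870 × 10^-4 / 0.01969 = 0.03997 mol/L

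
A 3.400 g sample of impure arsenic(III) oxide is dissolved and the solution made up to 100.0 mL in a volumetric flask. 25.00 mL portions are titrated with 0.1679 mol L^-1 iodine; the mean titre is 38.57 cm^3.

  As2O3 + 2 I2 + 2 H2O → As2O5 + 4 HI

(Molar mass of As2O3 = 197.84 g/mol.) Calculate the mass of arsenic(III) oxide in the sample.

n(I2) per titration = 0.03857 × 0.1679 = 6.476 × 10^-3 mol
From the 1:2 ratio, n(As2O3) in each aliquot = 1/2 × 6.476 × 10^-3 = 3.238 × 10^-3 mol
n(As2O3) in the whole flask = 3.238 × 10^-3 × 100.0/25.00 = 0.01295 mol
mass of As2O3 = 0.01295 × 197.84 = 2.562 g

2.562 g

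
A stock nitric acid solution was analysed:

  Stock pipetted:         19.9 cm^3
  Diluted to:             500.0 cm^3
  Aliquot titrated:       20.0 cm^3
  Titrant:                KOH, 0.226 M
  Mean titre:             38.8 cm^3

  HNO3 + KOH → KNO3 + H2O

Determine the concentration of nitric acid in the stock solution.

n(KOH) = 0.0388 × 0.226 = 8.77 × 10^-3 mol
n(HNO3) in the aliquot = 8.77 × 10^-3 mol (1:1 ratio)
[HNO3]_dilute = 8.77 × 10^-3 / 0.0200 = 0.438 mol/L
Dilution factor = 500.0 / 19.9 = 25.13
[HNO3]_stock = 0.438 × 25.13 = 11.0 mol/L

11.0 M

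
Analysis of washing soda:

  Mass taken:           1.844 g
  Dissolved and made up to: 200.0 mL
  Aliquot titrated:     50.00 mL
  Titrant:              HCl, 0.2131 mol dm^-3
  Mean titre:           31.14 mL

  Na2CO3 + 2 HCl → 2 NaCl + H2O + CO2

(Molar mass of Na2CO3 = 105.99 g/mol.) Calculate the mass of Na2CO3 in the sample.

n(HCl) per titration = 0.03114 × 0.2131 = 6.636 × 10^-3 mol
From the 1:2 ratio, n(Na2CO3) in each aliquot = 1/2 × 6.636 × 10^-3 = 3.318 × 10^-3 mol
n(Na2CO3) in the whole flask = 3.318 × 10^-3 × 200.0/50.00 = 0.01327 mol
mass of Na2CO3 = 0.01327 × 105.99 = 1.407 g

1.407 g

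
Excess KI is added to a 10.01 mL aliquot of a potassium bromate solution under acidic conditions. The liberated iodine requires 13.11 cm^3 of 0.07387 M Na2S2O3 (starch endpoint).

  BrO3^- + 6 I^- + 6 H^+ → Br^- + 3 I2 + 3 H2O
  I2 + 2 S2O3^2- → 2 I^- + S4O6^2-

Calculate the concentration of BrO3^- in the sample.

n(S2O3^2-) = 0.01311 × 0.07387 = 9.684 × 10^-4 mol
n(I2) = n(S2O3^2-)/2 = 4.842 × 10^-4 mol
From the 1:3 ratio, n(BrO3^-) in the aliquot = 1/3 × 4.842 × 10^-4 = 1.614 × 10^-4 mol
[BrO3^-] = 1.614 × 10^-4 / 0.01001 = 0.01612 mol/L

0.01612 M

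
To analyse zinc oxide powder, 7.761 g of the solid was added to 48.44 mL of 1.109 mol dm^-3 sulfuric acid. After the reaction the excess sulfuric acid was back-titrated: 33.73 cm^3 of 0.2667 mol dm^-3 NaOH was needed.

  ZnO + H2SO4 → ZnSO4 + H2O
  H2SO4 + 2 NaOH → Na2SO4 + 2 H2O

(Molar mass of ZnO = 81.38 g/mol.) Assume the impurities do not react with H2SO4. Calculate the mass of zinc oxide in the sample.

4.006 g

n(H2SO4) added = 0.04844 × 1.109 = 0.05372 mol
n(NaOH) used in back-titration = 0.03373 × 0.2667 = 8.996 × 10^-3 mol
From the 1:2 ratio, n(H2SO4) left over = 1/2 × 8.996 × 10^-3 = 4.498 × 10^-3 mol
n(H2SO4) consumed by analyte = 0.05372 − 4.498 × 10^-3 = 0.04922 mol
n(ZnO) = 0.04922 mol (1:1 ratio)
mass of ZnO = 0.04922 × 81.38 = 4.006 g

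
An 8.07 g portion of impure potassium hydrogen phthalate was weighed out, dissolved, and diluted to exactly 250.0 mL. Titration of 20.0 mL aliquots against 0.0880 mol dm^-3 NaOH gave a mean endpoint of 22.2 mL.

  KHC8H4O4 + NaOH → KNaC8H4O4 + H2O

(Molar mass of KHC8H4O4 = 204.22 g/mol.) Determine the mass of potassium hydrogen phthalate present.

4.99 g

n(NaOH) per titration = 0.0222 × 0.0880 = 1.95 × 10^-3 mol
n(KHC8H4O4) in each aliquot = 1.95 × 10^-3 mol (1:1 ratio)
n(KHC8H4O4) in the whole flask = 1.95 × 10^-3 × 250.0/20.0 = 0.0244 mol
mass of KHC8H4O4 = 0.0244 × 204.22 = 4.99 g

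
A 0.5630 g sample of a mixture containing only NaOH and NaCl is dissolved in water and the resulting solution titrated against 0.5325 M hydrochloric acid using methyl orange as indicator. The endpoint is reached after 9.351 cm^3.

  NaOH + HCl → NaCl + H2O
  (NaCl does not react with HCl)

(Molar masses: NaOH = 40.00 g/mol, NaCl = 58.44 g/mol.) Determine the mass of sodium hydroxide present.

n(HCl) = 0.009351 × 0.5325 = 4.979 × 10^-3 mol
Let x = n(NaOH), y = n(NaCl).
Titrant: 1x = 4.979 × 10^-3;  mass: 40.00x + 58.44y = 0.5630
Solving, x = 4.979 × 10^-3 mol, y = 6.226 × 10^-3 mol
mass of NaOH = 4.979 × 10^-3 × 40.00 = 0.1992 g

0.1992 g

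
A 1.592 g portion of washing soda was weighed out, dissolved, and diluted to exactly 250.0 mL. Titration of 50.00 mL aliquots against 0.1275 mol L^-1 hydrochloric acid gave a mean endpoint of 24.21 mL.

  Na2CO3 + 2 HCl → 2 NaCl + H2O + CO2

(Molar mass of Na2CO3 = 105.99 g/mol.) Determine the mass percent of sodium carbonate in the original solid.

n(HCl) per titration = 0.02421 × 0.1275 = 3.087 × 10^-3 mol
From the 1:2 ratio, n(Na2CO3) in each aliquot = 1/2 × 3.087 × 10^-3 = 1.543 × 10^-3 mol
n(Na2CO3) in the whole flask = 1.543 × 10^-3 × 250.0/50.00 = 7.717 × 10^-3 mol
mass of Na2CO3 = 7.717 × 10^-3 × 105.99 = 0.8179 g
% Na2CO3 = 0.8179 / 1.592 × 100 = 51.38 %

51.38 %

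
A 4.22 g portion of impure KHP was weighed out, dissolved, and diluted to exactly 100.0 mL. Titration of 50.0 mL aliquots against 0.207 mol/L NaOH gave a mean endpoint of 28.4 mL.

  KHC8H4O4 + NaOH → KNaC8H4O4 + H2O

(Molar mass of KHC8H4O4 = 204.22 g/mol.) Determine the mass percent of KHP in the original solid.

56.9 %

n(NaOH) per titration = 0.0284 × 0.207 = 5.88 × 10^-3 mol
n(KHC8H4O4) in each aliquot = 5.88 × 10^-3 mol (1:1 ratio)
n(KHC8H4O4) in the whole flask = 5.88 × 10^-3 × 100.0/50.0 = 0.0118 mol
mass of KHC8H4O4 = 0.0118 × 204.22 = 2.40 g
% KHC8H4O4 = 2.40 / 4.22 × 100 = 56.9 %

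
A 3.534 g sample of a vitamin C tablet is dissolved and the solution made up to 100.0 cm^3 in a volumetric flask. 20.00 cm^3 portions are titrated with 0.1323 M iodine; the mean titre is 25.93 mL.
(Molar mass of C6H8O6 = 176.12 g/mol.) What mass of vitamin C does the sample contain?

3.021 g

C6H8O6 + I2 → C6H6O6 + 2 HI
n(I2) per titration = 0.02593 × 0.1323 = 3.431 × 10^-3 mol
n(C6H8O6) in each aliquot = 3.431 × 10^-3 mol (1:1 ratio)
n(C6H8O6) in the whole flask = 3.431 × 10^-3 × 100.0/20.00 = 0.01715 mol
mass of C6H8O6 = 0.01715 × 176.12 = 3.021 g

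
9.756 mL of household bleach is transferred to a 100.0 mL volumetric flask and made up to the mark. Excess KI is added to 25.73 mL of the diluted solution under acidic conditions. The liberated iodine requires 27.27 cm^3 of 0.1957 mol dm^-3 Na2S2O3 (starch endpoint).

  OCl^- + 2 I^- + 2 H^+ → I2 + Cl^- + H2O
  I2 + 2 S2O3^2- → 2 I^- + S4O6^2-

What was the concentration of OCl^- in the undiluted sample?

n(S2O3^2-) = 0.02727 × 0.1957 = 5.337 × 10^-3 mol
n(I2) = n(S2O3^2-)/2 = 2.668 × 10^-3 mol
n(OCl^-) in the aliquot = 2.668 × 10^-3 mol (1:1 ratio)
[OCl^-]_dilute = 2.668 × 10^-3 / 0.02573 = 0.1037 mol/L
[OCl^-]_original = 0.1037 × 100.0/9.756 = 1.063 mol/L

1.063 mol/L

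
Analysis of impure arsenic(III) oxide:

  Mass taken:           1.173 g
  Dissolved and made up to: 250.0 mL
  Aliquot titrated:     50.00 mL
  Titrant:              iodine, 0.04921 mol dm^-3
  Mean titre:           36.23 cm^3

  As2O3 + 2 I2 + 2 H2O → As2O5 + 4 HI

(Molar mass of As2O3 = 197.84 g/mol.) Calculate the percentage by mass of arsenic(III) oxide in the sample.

75.18 %

n(I2) per titration = 0.03623 × 0.04921 = 1.783 × 10^-3 mol
From the 1:2 ratio, n(As2O3) in each aliquot = 1/2 × 1.783 × 10^-3 = 8.914 × 10^-4 mol
n(As2O3) in the whole flask = 8.914 × 10^-4 × 250.0/50.00 = 4.457 × 10^-3 mol
mass of As2O3 = 4.457 × 10^-3 × 197.84 = 0.8818 g
% As2O3 = 0.8818 / 1.173 × 100 = 75.18 %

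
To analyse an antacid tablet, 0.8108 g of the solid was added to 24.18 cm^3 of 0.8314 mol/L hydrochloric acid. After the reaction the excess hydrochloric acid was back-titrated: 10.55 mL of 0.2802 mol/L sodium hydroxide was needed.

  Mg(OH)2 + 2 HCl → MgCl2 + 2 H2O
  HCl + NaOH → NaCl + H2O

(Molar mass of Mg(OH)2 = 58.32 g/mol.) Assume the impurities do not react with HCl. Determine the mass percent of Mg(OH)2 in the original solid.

61.67 %

n(HCl) added = 0.02418 × 0.8314 = 0.02010 mol
n(NaOH) used in back-titration = 0.01055 × 0.2802 = 2.956 × 10^-3 mol
n(HCl) left over = 2.956 × 10^-3 mol (1:1 ratio)
n(HCl) consumed by analyte = 0.02010 − 2.956 × 10^-3 = 0.01715 mol
From the 1:2 ratio, n(Mg(OH)2) = 1/2 × 0.01715 = 8.574 × 10^-3 mol
mass of Mg(OH)2 = 8.574 × 10^-3 × 58.32 = 0.5000 g
% Mg(OH)2 = 0.5000 / 0.8108 × 100 = 61.67 %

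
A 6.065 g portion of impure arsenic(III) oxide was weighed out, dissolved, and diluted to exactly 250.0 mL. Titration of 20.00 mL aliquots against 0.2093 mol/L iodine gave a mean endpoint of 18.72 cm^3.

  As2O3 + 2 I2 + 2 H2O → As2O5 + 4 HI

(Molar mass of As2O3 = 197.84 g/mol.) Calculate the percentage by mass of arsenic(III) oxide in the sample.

n(I2) per titration = 0.01872 × 0.2093 = 3.918 × 10^-3 mol
From the 1:2 ratio, n(As2O3) in each aliquot = 1/2 × 3.918 × 10^-3 = 1.959 × 10^-3 mol
n(As2O3) in the whole flask = 1.959 × 10^-3 × 250.0/20.00 = 0.02449 mol
mass of As2O3 = 0.02449 × 197.84 = 4.845 g
% As2O3 = 4.845 / 6.065 × 100 = 79.88 %

79.88 %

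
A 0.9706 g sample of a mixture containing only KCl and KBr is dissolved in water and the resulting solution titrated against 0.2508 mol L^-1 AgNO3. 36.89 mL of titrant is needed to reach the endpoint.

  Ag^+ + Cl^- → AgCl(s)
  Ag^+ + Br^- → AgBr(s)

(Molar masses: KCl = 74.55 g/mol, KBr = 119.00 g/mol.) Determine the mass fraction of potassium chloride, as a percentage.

22.53 %

n(AgNO3) = 0.03689 × 0.2508 = 9.252 × 10^-3 mol
Let x = n(KCl), y = n(KBr).
Titrant: 1x + 1y = 9.252 × 10^-3;  mass: 74.55x + 119.00y = 0.9706
Solving, x = 2.933 × 10^-3 mol, y = 6.319 × 10^-3 mol
mass of KCl = 2.933 × 10^-3 × 74.55 = 0.2187 g
% KCl = 0.2187 / 0.9706 × 100 = 22.53 %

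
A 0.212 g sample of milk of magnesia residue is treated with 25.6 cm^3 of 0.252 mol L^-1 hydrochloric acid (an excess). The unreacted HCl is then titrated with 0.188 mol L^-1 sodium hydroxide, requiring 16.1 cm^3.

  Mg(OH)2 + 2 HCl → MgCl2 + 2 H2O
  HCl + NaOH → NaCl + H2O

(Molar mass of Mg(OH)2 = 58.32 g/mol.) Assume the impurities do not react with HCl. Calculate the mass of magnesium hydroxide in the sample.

0.0999 g

n(HCl) added = 0.0256 × 0.252 = 6.45 × 10^-3 mol
n(NaOH) used in back-titration = 0.0161 × 0.188 = 3.03 × 10^-3 mol
n(HCl) left over = 3.03 × 10^-3 mol (1:1 ratio)
n(HCl) consumed by analyte = 6.45 × 10^-3 − 3.03 × 10^-3 = 3.42 × 10^-3 mol
From the 1:2 ratio, n(Mg(OH)2) = 1/2 × 3.42 × 10^-3 = 1.71 × 10^-3 mol
mass of Mg(OH)2 = 1.71 × 10^-3 × 58.32 = 0.0999 g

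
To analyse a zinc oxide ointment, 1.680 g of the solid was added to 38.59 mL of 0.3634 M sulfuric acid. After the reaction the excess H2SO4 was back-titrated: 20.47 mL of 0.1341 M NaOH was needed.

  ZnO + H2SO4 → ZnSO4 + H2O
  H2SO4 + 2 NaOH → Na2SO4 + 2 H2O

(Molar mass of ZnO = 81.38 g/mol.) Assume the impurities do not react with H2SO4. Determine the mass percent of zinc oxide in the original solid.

61.28 %

n(H2SO4) added = 0.03859 × 0.3634 = 0.01402 mol
n(NaOH) used in back-titration = 0.02047 × 0.1341 = 2.745 × 10^-3 mol
From the 1:2 ratio, n(H2SO4) left over = 1/2 × 2.745 × 10^-3 = 1.373 × 10^-3 mol
n(H2SO4) consumed by analyte = 0.01402 − 1.373 × 10^-3 = 0.01265 mol
n(ZnO) = 0.01265 mol (1:1 ratio)
mass of ZnO = 0.01265 × 81.38 = 1.030 g
% ZnO = 1.030 / 1.680 × 100 = 61.28 %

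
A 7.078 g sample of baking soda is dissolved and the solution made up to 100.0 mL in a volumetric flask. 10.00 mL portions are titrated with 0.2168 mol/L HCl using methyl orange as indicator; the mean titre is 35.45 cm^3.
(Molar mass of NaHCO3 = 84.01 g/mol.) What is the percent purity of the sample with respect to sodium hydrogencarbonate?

NaHCO3 + HCl → NaCl + H2O + CO2
n(HCl) per titration = 0.03545 × 0.2168 = 7.686 × 10^-3 mol
n(NaHCO3) in each aliquot = 7.686 × 10^-3 mol (1:1 ratio)
n(NaHCO3) in the whole flask = 7.686 × 10^-3 × 100.0/10.00 = 0.07686 mol
mass of NaHCO3 = 0.07686 × 84.01 = 6.457 g
% NaHCO3 = 6.457 / 7.078 × 100 = 91.22 %

91.22 %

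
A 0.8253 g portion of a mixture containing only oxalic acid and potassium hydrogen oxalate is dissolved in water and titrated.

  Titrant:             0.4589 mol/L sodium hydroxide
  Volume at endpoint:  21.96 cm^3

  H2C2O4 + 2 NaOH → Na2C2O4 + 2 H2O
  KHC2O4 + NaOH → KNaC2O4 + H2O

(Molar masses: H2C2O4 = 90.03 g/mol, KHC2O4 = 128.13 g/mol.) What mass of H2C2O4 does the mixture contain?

0.2523 g

n(NaOH) = 0.02196 × 0.4589 = 0.01008 mol
Let x = n(H2C2O4), y = n(KHC2O4).
Titrant: 2x + 1y = 0.01008;  mass: 90.03x + 128.13y = 0.8253
Solving, x = 2.803 × 10^-3 mol, y = 4.472 × 10^-3 mol
mass of H2C2O4 = 2.803 × 10^-3 × 90.03 = 0.2523 g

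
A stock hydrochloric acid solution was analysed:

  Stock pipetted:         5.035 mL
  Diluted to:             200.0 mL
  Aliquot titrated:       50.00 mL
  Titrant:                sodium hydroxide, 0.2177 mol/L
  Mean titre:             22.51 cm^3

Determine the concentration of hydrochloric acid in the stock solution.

3.893 mol/L

HCl + NaOH → NaCl + H2O
n(NaOH) = 0.02251 × 0.2177 = 4.900 × 10^-3 mol
n(HCl) in the aliquot = 4.900 × 10^-3 mol (1:1 ratio)
[HCl]_dilute = 4.900 × 10^-3 / 0.05000 = 0.09801 mol/L
Dilution factor = 200.0 / 5.035 = 39.72
[HCl]_stock = 0.09801 × 39.72 = 3.893 mol/L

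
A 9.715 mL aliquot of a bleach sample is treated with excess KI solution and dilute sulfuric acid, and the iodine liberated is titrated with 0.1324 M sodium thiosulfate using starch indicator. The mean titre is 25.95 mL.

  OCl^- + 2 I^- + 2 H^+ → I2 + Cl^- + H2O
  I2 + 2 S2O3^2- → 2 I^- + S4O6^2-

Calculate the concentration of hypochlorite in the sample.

0.1768 M

n(S2O3^2-) = 0.02595 × 0.1324 = 3.436 × 10^-3 mol
n(I2) = n(S2O3^2-)/2 = 1.718 × 10^-3 mol
n(OCl^-) in the aliquot = 1.718 × 10^-3 mol (1:1 ratio)
[OCl^-] = 1.718 × 10^-3 / 0.009715 = 0.1768 mol/L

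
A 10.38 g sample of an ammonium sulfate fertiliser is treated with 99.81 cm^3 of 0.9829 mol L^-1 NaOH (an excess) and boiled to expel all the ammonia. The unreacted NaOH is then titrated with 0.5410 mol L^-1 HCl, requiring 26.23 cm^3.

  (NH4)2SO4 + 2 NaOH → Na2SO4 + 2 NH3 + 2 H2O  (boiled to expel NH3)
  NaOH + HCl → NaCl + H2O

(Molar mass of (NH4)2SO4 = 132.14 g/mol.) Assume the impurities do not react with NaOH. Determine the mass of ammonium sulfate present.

5.544 g

n(NaOH) added = 0.09981 × 0.9829 = 0.09810 mol
n(HCl) used in back-titration = 0.02623 × 0.5410 = 0.01419 mol
n(NaOH) left over = 0.01419 mol (1:1 ratio)
n(NaOH) consumed by analyte = 0.09810 − 0.01419 = 0.08391 mol
From the 1:2 ratio, n((NH4)2SO4) = 1/2 × 0.08391 = 0.04196 mol
mass of (NH4)2SO4 = 0.04196 × 132.14 = 5.544 g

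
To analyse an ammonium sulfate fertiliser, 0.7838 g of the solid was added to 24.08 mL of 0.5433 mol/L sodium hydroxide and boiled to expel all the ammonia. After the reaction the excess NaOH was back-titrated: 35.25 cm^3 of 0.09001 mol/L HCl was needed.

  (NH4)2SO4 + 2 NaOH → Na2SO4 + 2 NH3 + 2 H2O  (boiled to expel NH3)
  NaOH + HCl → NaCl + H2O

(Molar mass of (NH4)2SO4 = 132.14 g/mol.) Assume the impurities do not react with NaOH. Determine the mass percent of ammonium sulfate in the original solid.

n(NaOH) added = 0.02408 × 0.5433 = 0.01308 mol
n(HCl) used in back-titration = 0.03525 × 0.09001 = 3.173 × 10^-3 mol
n(NaOH) left over = 3.173 × 10^-3 mol (1:1 ratio)
n(NaOH) consumed by analyte = 0.01308 − 3.173 × 10^-3 = 9.910 × 10^-3 mol
From the 1:2 ratio, n((NH4)2SO4) = 1/2 × 9.910 × 10^-3 = 4.955 × 10^-3 mol
mass of (NH4)2SO4 = 4.955 × 10^-3 × 132.14 = 0.6547 g
% (NH4)2SO4 = 0.6547 / 0.7838 × 100 = 83.53 %

83.53 %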